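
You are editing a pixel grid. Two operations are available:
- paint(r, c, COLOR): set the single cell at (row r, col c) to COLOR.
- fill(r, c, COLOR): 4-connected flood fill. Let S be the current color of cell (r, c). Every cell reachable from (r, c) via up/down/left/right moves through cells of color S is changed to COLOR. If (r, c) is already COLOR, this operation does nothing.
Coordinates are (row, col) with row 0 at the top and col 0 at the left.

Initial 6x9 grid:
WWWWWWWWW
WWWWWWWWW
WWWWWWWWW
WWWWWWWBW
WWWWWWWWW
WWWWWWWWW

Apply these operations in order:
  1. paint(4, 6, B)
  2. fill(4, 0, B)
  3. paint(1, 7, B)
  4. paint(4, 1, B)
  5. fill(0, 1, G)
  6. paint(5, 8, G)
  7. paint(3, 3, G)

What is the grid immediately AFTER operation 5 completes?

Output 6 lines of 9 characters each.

After op 1 paint(4,6,B):
WWWWWWWWW
WWWWWWWWW
WWWWWWWWW
WWWWWWWBW
WWWWWWBWW
WWWWWWWWW
After op 2 fill(4,0,B) [52 cells changed]:
BBBBBBBBB
BBBBBBBBB
BBBBBBBBB
BBBBBBBBB
BBBBBBBBB
BBBBBBBBB
After op 3 paint(1,7,B):
BBBBBBBBB
BBBBBBBBB
BBBBBBBBB
BBBBBBBBB
BBBBBBBBB
BBBBBBBBB
After op 4 paint(4,1,B):
BBBBBBBBB
BBBBBBBBB
BBBBBBBBB
BBBBBBBBB
BBBBBBBBB
BBBBBBBBB
After op 5 fill(0,1,G) [54 cells changed]:
GGGGGGGGG
GGGGGGGGG
GGGGGGGGG
GGGGGGGGG
GGGGGGGGG
GGGGGGGGG

Answer: GGGGGGGGG
GGGGGGGGG
GGGGGGGGG
GGGGGGGGG
GGGGGGGGG
GGGGGGGGG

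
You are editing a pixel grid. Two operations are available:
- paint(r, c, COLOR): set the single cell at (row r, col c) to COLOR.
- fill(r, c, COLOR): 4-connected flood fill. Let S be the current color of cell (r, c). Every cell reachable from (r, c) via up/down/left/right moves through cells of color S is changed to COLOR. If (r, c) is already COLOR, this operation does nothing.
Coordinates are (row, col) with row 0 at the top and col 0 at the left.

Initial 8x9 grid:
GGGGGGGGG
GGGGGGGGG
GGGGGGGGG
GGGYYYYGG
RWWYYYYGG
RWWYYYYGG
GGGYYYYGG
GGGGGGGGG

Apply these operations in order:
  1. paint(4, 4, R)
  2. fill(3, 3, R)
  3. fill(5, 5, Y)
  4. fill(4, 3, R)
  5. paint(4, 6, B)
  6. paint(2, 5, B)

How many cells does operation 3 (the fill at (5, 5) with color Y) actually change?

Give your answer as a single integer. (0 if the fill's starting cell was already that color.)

Answer: 16

Derivation:
After op 1 paint(4,4,R):
GGGGGGGGG
GGGGGGGGG
GGGGGGGGG
GGGYYYYGG
RWWYRYYGG
RWWYYYYGG
GGGYYYYGG
GGGGGGGGG
After op 2 fill(3,3,R) [15 cells changed]:
GGGGGGGGG
GGGGGGGGG
GGGGGGGGG
GGGRRRRGG
RWWRRRRGG
RWWRRRRGG
GGGRRRRGG
GGGGGGGGG
After op 3 fill(5,5,Y) [16 cells changed]:
GGGGGGGGG
GGGGGGGGG
GGGGGGGGG
GGGYYYYGG
RWWYYYYGG
RWWYYYYGG
GGGYYYYGG
GGGGGGGGG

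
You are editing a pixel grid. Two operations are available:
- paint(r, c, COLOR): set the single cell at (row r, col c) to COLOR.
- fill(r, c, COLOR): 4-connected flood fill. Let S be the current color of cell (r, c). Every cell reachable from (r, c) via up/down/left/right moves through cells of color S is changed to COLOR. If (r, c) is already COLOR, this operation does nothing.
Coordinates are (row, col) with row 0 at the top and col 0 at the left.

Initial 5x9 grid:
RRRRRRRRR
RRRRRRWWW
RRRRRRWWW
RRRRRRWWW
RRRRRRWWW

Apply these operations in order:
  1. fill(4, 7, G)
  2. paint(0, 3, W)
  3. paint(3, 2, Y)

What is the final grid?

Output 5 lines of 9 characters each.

After op 1 fill(4,7,G) [12 cells changed]:
RRRRRRRRR
RRRRRRGGG
RRRRRRGGG
RRRRRRGGG
RRRRRRGGG
After op 2 paint(0,3,W):
RRRWRRRRR
RRRRRRGGG
RRRRRRGGG
RRRRRRGGG
RRRRRRGGG
After op 3 paint(3,2,Y):
RRRWRRRRR
RRRRRRGGG
RRRRRRGGG
RRYRRRGGG
RRRRRRGGG

Answer: RRRWRRRRR
RRRRRRGGG
RRRRRRGGG
RRYRRRGGG
RRRRRRGGG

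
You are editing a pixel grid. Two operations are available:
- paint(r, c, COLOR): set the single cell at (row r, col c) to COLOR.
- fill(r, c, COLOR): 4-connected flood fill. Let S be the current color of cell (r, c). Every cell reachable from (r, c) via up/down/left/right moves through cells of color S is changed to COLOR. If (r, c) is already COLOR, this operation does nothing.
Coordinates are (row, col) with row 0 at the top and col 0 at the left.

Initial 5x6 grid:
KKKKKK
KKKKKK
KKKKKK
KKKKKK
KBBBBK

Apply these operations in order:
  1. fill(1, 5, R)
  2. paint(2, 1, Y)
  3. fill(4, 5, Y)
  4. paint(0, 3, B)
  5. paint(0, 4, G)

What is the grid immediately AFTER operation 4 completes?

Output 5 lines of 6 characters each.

After op 1 fill(1,5,R) [26 cells changed]:
RRRRRR
RRRRRR
RRRRRR
RRRRRR
RBBBBR
After op 2 paint(2,1,Y):
RRRRRR
RRRRRR
RYRRRR
RRRRRR
RBBBBR
After op 3 fill(4,5,Y) [25 cells changed]:
YYYYYY
YYYYYY
YYYYYY
YYYYYY
YBBBBY
After op 4 paint(0,3,B):
YYYBYY
YYYYYY
YYYYYY
YYYYYY
YBBBBY

Answer: YYYBYY
YYYYYY
YYYYYY
YYYYYY
YBBBBY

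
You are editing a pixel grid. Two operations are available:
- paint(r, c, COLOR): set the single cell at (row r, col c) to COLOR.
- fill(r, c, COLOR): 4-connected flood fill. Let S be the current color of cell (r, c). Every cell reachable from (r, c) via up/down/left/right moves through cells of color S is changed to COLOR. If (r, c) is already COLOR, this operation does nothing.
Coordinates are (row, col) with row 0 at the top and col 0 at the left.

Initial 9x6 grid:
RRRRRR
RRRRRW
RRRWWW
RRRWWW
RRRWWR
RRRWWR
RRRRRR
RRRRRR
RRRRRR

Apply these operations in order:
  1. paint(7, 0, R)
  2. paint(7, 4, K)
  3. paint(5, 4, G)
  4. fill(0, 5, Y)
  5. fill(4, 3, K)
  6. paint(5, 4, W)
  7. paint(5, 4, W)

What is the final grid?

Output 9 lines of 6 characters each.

After op 1 paint(7,0,R):
RRRRRR
RRRRRW
RRRWWW
RRRWWW
RRRWWR
RRRWWR
RRRRRR
RRRRRR
RRRRRR
After op 2 paint(7,4,K):
RRRRRR
RRRRRW
RRRWWW
RRRWWW
RRRWWR
RRRWWR
RRRRRR
RRRRKR
RRRRRR
After op 3 paint(5,4,G):
RRRRRR
RRRRRW
RRRWWW
RRRWWW
RRRWWR
RRRWGR
RRRRRR
RRRRKR
RRRRRR
After op 4 fill(0,5,Y) [42 cells changed]:
YYYYYY
YYYYYW
YYYWWW
YYYWWW
YYYWWY
YYYWGY
YYYYYY
YYYYKY
YYYYYY
After op 5 fill(4,3,K) [10 cells changed]:
YYYYYY
YYYYYK
YYYKKK
YYYKKK
YYYKKY
YYYKGY
YYYYYY
YYYYKY
YYYYYY
After op 6 paint(5,4,W):
YYYYYY
YYYYYK
YYYKKK
YYYKKK
YYYKKY
YYYKWY
YYYYYY
YYYYKY
YYYYYY
After op 7 paint(5,4,W):
YYYYYY
YYYYYK
YYYKKK
YYYKKK
YYYKKY
YYYKWY
YYYYYY
YYYYKY
YYYYYY

Answer: YYYYYY
YYYYYK
YYYKKK
YYYKKK
YYYKKY
YYYKWY
YYYYYY
YYYYKY
YYYYYY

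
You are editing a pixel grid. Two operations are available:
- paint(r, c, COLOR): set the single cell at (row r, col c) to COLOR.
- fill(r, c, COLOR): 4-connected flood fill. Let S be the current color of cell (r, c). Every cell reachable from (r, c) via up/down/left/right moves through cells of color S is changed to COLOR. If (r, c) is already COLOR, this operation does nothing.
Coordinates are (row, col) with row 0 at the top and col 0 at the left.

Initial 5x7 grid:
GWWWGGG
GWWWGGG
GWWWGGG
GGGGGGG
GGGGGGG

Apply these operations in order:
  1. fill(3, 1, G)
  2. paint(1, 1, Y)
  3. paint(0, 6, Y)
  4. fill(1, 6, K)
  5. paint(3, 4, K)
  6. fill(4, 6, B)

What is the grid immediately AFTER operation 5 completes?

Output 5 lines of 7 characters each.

After op 1 fill(3,1,G) [0 cells changed]:
GWWWGGG
GWWWGGG
GWWWGGG
GGGGGGG
GGGGGGG
After op 2 paint(1,1,Y):
GWWWGGG
GYWWGGG
GWWWGGG
GGGGGGG
GGGGGGG
After op 3 paint(0,6,Y):
GWWWGGY
GYWWGGG
GWWWGGG
GGGGGGG
GGGGGGG
After op 4 fill(1,6,K) [25 cells changed]:
KWWWKKY
KYWWKKK
KWWWKKK
KKKKKKK
KKKKKKK
After op 5 paint(3,4,K):
KWWWKKY
KYWWKKK
KWWWKKK
KKKKKKK
KKKKKKK

Answer: KWWWKKY
KYWWKKK
KWWWKKK
KKKKKKK
KKKKKKK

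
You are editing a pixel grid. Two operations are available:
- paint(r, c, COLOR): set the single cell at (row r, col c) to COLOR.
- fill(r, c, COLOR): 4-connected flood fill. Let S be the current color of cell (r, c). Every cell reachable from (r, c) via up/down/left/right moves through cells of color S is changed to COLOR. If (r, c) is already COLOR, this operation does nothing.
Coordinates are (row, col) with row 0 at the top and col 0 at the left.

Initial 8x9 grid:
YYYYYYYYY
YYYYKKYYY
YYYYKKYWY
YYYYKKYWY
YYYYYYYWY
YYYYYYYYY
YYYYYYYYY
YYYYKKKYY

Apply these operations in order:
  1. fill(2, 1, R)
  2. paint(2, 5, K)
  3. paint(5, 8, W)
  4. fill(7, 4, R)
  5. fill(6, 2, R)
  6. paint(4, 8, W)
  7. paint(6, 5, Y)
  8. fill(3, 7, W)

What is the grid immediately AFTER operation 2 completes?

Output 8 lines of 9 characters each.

Answer: RRRRRRRRR
RRRRKKRRR
RRRRKKRWR
RRRRKKRWR
RRRRRRRWR
RRRRRRRRR
RRRRRRRRR
RRRRKKKRR

Derivation:
After op 1 fill(2,1,R) [60 cells changed]:
RRRRRRRRR
RRRRKKRRR
RRRRKKRWR
RRRRKKRWR
RRRRRRRWR
RRRRRRRRR
RRRRRRRRR
RRRRKKKRR
After op 2 paint(2,5,K):
RRRRRRRRR
RRRRKKRRR
RRRRKKRWR
RRRRKKRWR
RRRRRRRWR
RRRRRRRRR
RRRRRRRRR
RRRRKKKRR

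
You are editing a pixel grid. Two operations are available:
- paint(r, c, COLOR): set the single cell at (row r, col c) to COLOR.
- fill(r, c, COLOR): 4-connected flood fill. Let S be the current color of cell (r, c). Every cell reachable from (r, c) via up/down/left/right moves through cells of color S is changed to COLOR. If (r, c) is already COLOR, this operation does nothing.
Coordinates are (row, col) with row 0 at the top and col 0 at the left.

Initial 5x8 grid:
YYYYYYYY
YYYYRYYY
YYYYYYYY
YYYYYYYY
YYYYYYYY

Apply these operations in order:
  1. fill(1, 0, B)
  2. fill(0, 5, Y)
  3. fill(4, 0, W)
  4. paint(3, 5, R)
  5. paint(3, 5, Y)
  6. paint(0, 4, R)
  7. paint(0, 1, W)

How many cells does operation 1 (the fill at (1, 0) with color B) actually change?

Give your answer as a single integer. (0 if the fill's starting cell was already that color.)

After op 1 fill(1,0,B) [39 cells changed]:
BBBBBBBB
BBBBRBBB
BBBBBBBB
BBBBBBBB
BBBBBBBB

Answer: 39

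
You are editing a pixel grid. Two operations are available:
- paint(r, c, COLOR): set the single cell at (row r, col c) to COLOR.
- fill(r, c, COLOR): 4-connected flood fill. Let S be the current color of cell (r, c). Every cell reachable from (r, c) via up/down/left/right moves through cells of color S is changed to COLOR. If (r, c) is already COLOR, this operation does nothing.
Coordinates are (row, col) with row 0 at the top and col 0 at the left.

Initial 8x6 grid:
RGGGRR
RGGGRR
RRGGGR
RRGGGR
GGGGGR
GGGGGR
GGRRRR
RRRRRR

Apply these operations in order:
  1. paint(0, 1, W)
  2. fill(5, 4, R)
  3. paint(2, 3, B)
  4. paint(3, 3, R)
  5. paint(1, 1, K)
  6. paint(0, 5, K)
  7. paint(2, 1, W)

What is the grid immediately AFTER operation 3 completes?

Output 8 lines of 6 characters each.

After op 1 paint(0,1,W):
RWGGRR
RGGGRR
RRGGGR
RRGGGR
GGGGGR
GGGGGR
GGRRRR
RRRRRR
After op 2 fill(5,4,R) [23 cells changed]:
RWRRRR
RRRRRR
RRRRRR
RRRRRR
RRRRRR
RRRRRR
RRRRRR
RRRRRR
After op 3 paint(2,3,B):
RWRRRR
RRRRRR
RRRBRR
RRRRRR
RRRRRR
RRRRRR
RRRRRR
RRRRRR

Answer: RWRRRR
RRRRRR
RRRBRR
RRRRRR
RRRRRR
RRRRRR
RRRRRR
RRRRRR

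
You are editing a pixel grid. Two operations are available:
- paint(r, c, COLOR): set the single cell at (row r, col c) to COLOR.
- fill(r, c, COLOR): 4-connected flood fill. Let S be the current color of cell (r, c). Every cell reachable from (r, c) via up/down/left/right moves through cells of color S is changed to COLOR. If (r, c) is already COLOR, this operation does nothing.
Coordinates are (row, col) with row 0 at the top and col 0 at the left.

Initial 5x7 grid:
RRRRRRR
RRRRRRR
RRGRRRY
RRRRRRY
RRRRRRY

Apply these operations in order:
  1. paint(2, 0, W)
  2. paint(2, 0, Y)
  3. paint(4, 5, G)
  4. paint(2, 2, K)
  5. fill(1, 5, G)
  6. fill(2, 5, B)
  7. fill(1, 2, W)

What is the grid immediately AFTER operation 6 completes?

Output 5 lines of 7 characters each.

After op 1 paint(2,0,W):
RRRRRRR
RRRRRRR
WRGRRRY
RRRRRRY
RRRRRRY
After op 2 paint(2,0,Y):
RRRRRRR
RRRRRRR
YRGRRRY
RRRRRRY
RRRRRRY
After op 3 paint(4,5,G):
RRRRRRR
RRRRRRR
YRGRRRY
RRRRRRY
RRRRRGY
After op 4 paint(2,2,K):
RRRRRRR
RRRRRRR
YRKRRRY
RRRRRRY
RRRRRGY
After op 5 fill(1,5,G) [29 cells changed]:
GGGGGGG
GGGGGGG
YGKGGGY
GGGGGGY
GGGGGGY
After op 6 fill(2,5,B) [30 cells changed]:
BBBBBBB
BBBBBBB
YBKBBBY
BBBBBBY
BBBBBBY

Answer: BBBBBBB
BBBBBBB
YBKBBBY
BBBBBBY
BBBBBBY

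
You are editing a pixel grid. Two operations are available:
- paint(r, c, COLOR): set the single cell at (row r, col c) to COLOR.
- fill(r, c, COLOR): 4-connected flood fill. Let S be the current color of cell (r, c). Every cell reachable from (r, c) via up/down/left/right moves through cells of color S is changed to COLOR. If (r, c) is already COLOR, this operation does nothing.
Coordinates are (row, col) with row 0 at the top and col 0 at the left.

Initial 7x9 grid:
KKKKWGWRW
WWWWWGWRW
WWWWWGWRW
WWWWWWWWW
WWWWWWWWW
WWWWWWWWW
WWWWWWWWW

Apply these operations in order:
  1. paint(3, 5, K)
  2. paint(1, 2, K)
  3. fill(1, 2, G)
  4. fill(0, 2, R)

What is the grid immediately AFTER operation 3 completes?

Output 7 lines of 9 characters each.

After op 1 paint(3,5,K):
KKKKWGWRW
WWWWWGWRW
WWWWWGWRW
WWWWWKWWW
WWWWWWWWW
WWWWWWWWW
WWWWWWWWW
After op 2 paint(1,2,K):
KKKKWGWRW
WWKWWGWRW
WWWWWGWRW
WWWWWKWWW
WWWWWWWWW
WWWWWWWWW
WWWWWWWWW
After op 3 fill(1,2,G) [5 cells changed]:
GGGGWGWRW
WWGWWGWRW
WWWWWGWRW
WWWWWKWWW
WWWWWWWWW
WWWWWWWWW
WWWWWWWWW

Answer: GGGGWGWRW
WWGWWGWRW
WWWWWGWRW
WWWWWKWWW
WWWWWWWWW
WWWWWWWWW
WWWWWWWWW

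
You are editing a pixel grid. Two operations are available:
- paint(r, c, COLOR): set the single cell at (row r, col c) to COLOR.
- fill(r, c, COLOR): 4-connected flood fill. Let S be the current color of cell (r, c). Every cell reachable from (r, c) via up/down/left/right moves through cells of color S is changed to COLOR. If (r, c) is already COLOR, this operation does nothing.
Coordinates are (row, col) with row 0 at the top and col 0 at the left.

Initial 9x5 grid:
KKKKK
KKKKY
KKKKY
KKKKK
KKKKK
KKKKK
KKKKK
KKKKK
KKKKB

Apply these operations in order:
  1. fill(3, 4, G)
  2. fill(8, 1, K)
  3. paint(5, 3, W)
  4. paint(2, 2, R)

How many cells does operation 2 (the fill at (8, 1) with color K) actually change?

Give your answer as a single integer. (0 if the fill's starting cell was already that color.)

Answer: 42

Derivation:
After op 1 fill(3,4,G) [42 cells changed]:
GGGGG
GGGGY
GGGGY
GGGGG
GGGGG
GGGGG
GGGGG
GGGGG
GGGGB
After op 2 fill(8,1,K) [42 cells changed]:
KKKKK
KKKKY
KKKKY
KKKKK
KKKKK
KKKKK
KKKKK
KKKKK
KKKKB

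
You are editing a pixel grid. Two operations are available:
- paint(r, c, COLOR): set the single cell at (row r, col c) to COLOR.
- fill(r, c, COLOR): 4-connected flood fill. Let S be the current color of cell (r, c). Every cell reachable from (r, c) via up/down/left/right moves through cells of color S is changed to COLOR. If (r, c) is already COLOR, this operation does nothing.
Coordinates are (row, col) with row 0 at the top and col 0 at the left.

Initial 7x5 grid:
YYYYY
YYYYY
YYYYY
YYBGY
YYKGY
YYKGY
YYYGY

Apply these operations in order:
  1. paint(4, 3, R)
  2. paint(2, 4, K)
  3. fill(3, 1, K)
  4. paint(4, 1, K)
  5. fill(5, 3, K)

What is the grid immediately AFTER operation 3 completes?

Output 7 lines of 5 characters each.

Answer: KKKKK
KKKKK
KKKKK
KKBGY
KKKRY
KKKGY
KKKGY

Derivation:
After op 1 paint(4,3,R):
YYYYY
YYYYY
YYYYY
YYBGY
YYKRY
YYKGY
YYYGY
After op 2 paint(2,4,K):
YYYYY
YYYYY
YYYYK
YYBGY
YYKRY
YYKGY
YYYGY
After op 3 fill(3,1,K) [23 cells changed]:
KKKKK
KKKKK
KKKKK
KKBGY
KKKRY
KKKGY
KKKGY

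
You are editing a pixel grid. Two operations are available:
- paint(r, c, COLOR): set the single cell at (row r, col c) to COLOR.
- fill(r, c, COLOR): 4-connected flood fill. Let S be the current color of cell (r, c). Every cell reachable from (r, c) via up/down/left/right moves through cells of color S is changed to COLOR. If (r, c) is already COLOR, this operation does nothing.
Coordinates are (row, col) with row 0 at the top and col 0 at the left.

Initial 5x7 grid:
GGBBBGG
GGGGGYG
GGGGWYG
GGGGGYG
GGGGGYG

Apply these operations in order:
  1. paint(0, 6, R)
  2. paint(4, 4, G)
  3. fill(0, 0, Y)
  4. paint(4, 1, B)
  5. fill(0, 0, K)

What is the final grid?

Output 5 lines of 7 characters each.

After op 1 paint(0,6,R):
GGBBBGR
GGGGGYG
GGGGWYG
GGGGGYG
GGGGGYG
After op 2 paint(4,4,G):
GGBBBGR
GGGGGYG
GGGGWYG
GGGGGYG
GGGGGYG
After op 3 fill(0,0,Y) [21 cells changed]:
YYBBBGR
YYYYYYG
YYYYWYG
YYYYYYG
YYYYYYG
After op 4 paint(4,1,B):
YYBBBGR
YYYYYYG
YYYYWYG
YYYYYYG
YBYYYYG
After op 5 fill(0,0,K) [24 cells changed]:
KKBBBGR
KKKKKKG
KKKKWKG
KKKKKKG
KBKKKKG

Answer: KKBBBGR
KKKKKKG
KKKKWKG
KKKKKKG
KBKKKKG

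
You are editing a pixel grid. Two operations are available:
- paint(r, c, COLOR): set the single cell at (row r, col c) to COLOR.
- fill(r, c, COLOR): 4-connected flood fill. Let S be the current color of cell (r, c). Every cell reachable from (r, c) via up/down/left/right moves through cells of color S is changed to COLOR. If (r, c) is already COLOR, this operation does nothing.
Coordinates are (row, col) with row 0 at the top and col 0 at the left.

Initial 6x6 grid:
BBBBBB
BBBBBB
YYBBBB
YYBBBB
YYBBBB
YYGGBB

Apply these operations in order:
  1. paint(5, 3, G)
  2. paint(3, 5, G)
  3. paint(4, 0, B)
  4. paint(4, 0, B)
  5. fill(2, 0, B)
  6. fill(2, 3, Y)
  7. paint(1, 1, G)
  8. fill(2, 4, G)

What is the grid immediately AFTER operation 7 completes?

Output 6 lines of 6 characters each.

After op 1 paint(5,3,G):
BBBBBB
BBBBBB
YYBBBB
YYBBBB
YYBBBB
YYGGBB
After op 2 paint(3,5,G):
BBBBBB
BBBBBB
YYBBBB
YYBBBG
YYBBBB
YYGGBB
After op 3 paint(4,0,B):
BBBBBB
BBBBBB
YYBBBB
YYBBBG
BYBBBB
YYGGBB
After op 4 paint(4,0,B):
BBBBBB
BBBBBB
YYBBBB
YYBBBG
BYBBBB
YYGGBB
After op 5 fill(2,0,B) [7 cells changed]:
BBBBBB
BBBBBB
BBBBBB
BBBBBG
BBBBBB
BBGGBB
After op 6 fill(2,3,Y) [33 cells changed]:
YYYYYY
YYYYYY
YYYYYY
YYYYYG
YYYYYY
YYGGYY
After op 7 paint(1,1,G):
YYYYYY
YGYYYY
YYYYYY
YYYYYG
YYYYYY
YYGGYY

Answer: YYYYYY
YGYYYY
YYYYYY
YYYYYG
YYYYYY
YYGGYY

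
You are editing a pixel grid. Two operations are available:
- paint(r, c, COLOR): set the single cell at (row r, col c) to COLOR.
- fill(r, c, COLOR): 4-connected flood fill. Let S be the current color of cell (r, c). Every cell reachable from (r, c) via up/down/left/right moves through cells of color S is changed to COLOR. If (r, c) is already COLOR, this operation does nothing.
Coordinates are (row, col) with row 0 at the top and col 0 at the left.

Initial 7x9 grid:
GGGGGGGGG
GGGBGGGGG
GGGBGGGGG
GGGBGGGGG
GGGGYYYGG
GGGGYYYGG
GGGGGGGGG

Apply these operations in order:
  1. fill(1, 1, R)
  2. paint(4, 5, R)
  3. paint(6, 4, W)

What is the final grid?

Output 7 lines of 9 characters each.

Answer: RRRRRRRRR
RRRBRRRRR
RRRBRRRRR
RRRBRRRRR
RRRRYRYRR
RRRRYYYRR
RRRRWRRRR

Derivation:
After op 1 fill(1,1,R) [54 cells changed]:
RRRRRRRRR
RRRBRRRRR
RRRBRRRRR
RRRBRRRRR
RRRRYYYRR
RRRRYYYRR
RRRRRRRRR
After op 2 paint(4,5,R):
RRRRRRRRR
RRRBRRRRR
RRRBRRRRR
RRRBRRRRR
RRRRYRYRR
RRRRYYYRR
RRRRRRRRR
After op 3 paint(6,4,W):
RRRRRRRRR
RRRBRRRRR
RRRBRRRRR
RRRBRRRRR
RRRRYRYRR
RRRRYYYRR
RRRRWRRRR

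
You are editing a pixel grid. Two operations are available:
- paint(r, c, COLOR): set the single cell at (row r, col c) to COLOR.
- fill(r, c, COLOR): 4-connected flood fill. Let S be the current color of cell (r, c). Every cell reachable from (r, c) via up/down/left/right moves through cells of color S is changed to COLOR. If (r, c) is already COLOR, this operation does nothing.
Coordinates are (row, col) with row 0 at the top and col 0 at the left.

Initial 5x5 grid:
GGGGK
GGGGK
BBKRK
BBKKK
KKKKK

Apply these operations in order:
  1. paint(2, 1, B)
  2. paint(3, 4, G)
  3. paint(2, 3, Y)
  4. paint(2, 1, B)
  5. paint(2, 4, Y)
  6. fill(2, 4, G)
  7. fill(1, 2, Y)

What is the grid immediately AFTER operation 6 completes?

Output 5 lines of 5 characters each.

Answer: GGGGK
GGGGK
BBKGG
BBKKG
KKKKK

Derivation:
After op 1 paint(2,1,B):
GGGGK
GGGGK
BBKRK
BBKKK
KKKKK
After op 2 paint(3,4,G):
GGGGK
GGGGK
BBKRK
BBKKG
KKKKK
After op 3 paint(2,3,Y):
GGGGK
GGGGK
BBKYK
BBKKG
KKKKK
After op 4 paint(2,1,B):
GGGGK
GGGGK
BBKYK
BBKKG
KKKKK
After op 5 paint(2,4,Y):
GGGGK
GGGGK
BBKYY
BBKKG
KKKKK
After op 6 fill(2,4,G) [2 cells changed]:
GGGGK
GGGGK
BBKGG
BBKKG
KKKKK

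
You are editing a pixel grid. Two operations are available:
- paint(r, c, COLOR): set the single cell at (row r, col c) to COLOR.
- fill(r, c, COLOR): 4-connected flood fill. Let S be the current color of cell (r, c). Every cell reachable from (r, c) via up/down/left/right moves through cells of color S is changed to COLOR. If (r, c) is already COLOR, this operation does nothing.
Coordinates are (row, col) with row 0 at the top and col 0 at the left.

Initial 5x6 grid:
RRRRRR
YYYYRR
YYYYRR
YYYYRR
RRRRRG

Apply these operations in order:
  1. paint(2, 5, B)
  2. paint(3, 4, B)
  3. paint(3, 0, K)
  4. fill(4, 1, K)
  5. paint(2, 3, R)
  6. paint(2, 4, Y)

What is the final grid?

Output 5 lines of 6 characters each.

After op 1 paint(2,5,B):
RRRRRR
YYYYRR
YYYYRB
YYYYRR
RRRRRG
After op 2 paint(3,4,B):
RRRRRR
YYYYRR
YYYYRB
YYYYBR
RRRRRG
After op 3 paint(3,0,K):
RRRRRR
YYYYRR
YYYYRB
KYYYBR
RRRRRG
After op 4 fill(4,1,K) [5 cells changed]:
RRRRRR
YYYYRR
YYYYRB
KYYYBR
KKKKKG
After op 5 paint(2,3,R):
RRRRRR
YYYYRR
YYYRRB
KYYYBR
KKKKKG
After op 6 paint(2,4,Y):
RRRRRR
YYYYRR
YYYRYB
KYYYBR
KKKKKG

Answer: RRRRRR
YYYYRR
YYYRYB
KYYYBR
KKKKKG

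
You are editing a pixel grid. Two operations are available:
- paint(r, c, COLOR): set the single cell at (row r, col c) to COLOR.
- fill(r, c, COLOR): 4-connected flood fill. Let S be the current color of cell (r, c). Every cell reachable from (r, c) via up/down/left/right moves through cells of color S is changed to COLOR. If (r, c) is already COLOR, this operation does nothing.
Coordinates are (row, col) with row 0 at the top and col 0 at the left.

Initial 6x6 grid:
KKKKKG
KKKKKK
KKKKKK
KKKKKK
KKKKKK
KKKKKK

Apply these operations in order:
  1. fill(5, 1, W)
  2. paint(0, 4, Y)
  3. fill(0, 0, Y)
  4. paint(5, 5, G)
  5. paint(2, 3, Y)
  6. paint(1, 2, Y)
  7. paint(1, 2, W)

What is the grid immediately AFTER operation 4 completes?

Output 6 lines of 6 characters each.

After op 1 fill(5,1,W) [35 cells changed]:
WWWWWG
WWWWWW
WWWWWW
WWWWWW
WWWWWW
WWWWWW
After op 2 paint(0,4,Y):
WWWWYG
WWWWWW
WWWWWW
WWWWWW
WWWWWW
WWWWWW
After op 3 fill(0,0,Y) [34 cells changed]:
YYYYYG
YYYYYY
YYYYYY
YYYYYY
YYYYYY
YYYYYY
After op 4 paint(5,5,G):
YYYYYG
YYYYYY
YYYYYY
YYYYYY
YYYYYY
YYYYYG

Answer: YYYYYG
YYYYYY
YYYYYY
YYYYYY
YYYYYY
YYYYYG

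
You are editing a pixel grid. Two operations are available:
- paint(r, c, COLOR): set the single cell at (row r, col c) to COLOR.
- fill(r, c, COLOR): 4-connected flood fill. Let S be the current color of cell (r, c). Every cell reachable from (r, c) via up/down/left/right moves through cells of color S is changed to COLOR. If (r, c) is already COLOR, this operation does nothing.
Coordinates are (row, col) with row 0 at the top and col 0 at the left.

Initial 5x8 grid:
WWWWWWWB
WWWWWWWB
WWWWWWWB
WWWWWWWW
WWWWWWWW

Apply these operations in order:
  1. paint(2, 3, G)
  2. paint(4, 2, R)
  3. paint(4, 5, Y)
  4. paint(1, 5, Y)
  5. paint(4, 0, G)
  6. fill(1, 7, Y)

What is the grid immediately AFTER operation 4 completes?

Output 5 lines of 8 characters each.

Answer: WWWWWWWB
WWWWWYWB
WWWGWWWB
WWWWWWWW
WWRWWYWW

Derivation:
After op 1 paint(2,3,G):
WWWWWWWB
WWWWWWWB
WWWGWWWB
WWWWWWWW
WWWWWWWW
After op 2 paint(4,2,R):
WWWWWWWB
WWWWWWWB
WWWGWWWB
WWWWWWWW
WWRWWWWW
After op 3 paint(4,5,Y):
WWWWWWWB
WWWWWWWB
WWWGWWWB
WWWWWWWW
WWRWWYWW
After op 4 paint(1,5,Y):
WWWWWWWB
WWWWWYWB
WWWGWWWB
WWWWWWWW
WWRWWYWW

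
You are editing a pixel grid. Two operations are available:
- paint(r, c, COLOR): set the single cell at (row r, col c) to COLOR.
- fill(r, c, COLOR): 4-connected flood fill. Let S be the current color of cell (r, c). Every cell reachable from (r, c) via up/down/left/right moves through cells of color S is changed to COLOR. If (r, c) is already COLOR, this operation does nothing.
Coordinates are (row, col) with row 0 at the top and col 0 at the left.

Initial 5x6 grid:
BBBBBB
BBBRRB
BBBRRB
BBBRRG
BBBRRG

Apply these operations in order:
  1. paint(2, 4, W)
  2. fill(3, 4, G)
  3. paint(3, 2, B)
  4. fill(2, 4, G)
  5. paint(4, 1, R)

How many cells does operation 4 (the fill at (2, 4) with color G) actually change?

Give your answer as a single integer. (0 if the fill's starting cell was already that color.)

Answer: 1

Derivation:
After op 1 paint(2,4,W):
BBBBBB
BBBRRB
BBBRWB
BBBRRG
BBBRRG
After op 2 fill(3,4,G) [7 cells changed]:
BBBBBB
BBBGGB
BBBGWB
BBBGGG
BBBGGG
After op 3 paint(3,2,B):
BBBBBB
BBBGGB
BBBGWB
BBBGGG
BBBGGG
After op 4 fill(2,4,G) [1 cells changed]:
BBBBBB
BBBGGB
BBBGGB
BBBGGG
BBBGGG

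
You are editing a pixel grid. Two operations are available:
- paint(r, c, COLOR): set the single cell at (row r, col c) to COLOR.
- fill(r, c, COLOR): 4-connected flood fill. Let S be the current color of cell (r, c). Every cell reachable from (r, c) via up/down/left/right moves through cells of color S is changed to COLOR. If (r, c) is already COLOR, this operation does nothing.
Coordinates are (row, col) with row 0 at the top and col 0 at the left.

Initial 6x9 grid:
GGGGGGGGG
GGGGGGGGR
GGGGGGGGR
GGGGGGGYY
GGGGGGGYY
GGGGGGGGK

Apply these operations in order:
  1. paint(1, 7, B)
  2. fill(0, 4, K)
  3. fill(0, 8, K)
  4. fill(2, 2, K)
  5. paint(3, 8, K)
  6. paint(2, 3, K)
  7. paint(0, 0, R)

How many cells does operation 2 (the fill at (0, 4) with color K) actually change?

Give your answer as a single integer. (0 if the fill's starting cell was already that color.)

Answer: 46

Derivation:
After op 1 paint(1,7,B):
GGGGGGGGG
GGGGGGGBR
GGGGGGGGR
GGGGGGGYY
GGGGGGGYY
GGGGGGGGK
After op 2 fill(0,4,K) [46 cells changed]:
KKKKKKKKK
KKKKKKKBR
KKKKKKKKR
KKKKKKKYY
KKKKKKKYY
KKKKKKKKK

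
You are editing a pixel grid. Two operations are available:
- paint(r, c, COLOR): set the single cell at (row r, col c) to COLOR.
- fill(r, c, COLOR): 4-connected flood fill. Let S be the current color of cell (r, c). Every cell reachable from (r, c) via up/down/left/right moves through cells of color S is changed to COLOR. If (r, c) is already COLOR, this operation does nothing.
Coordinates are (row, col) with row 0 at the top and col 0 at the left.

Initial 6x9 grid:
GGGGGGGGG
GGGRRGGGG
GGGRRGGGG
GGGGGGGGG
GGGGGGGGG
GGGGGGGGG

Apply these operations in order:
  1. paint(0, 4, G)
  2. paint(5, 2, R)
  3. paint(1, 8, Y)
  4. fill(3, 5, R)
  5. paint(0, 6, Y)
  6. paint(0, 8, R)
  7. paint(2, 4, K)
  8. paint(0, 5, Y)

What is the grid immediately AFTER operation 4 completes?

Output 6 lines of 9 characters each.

After op 1 paint(0,4,G):
GGGGGGGGG
GGGRRGGGG
GGGRRGGGG
GGGGGGGGG
GGGGGGGGG
GGGGGGGGG
After op 2 paint(5,2,R):
GGGGGGGGG
GGGRRGGGG
GGGRRGGGG
GGGGGGGGG
GGGGGGGGG
GGRGGGGGG
After op 3 paint(1,8,Y):
GGGGGGGGG
GGGRRGGGY
GGGRRGGGG
GGGGGGGGG
GGGGGGGGG
GGRGGGGGG
After op 4 fill(3,5,R) [48 cells changed]:
RRRRRRRRR
RRRRRRRRY
RRRRRRRRR
RRRRRRRRR
RRRRRRRRR
RRRRRRRRR

Answer: RRRRRRRRR
RRRRRRRRY
RRRRRRRRR
RRRRRRRRR
RRRRRRRRR
RRRRRRRRR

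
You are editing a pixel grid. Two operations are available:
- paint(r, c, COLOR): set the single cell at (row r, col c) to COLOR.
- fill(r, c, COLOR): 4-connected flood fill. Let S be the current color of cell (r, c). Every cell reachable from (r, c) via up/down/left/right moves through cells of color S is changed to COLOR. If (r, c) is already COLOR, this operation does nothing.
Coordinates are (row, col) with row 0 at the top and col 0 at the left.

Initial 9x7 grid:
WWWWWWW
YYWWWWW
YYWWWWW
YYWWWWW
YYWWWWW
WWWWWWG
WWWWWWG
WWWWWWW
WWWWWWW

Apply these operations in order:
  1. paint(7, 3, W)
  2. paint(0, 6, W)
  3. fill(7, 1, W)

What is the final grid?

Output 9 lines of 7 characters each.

After op 1 paint(7,3,W):
WWWWWWW
YYWWWWW
YYWWWWW
YYWWWWW
YYWWWWW
WWWWWWG
WWWWWWG
WWWWWWW
WWWWWWW
After op 2 paint(0,6,W):
WWWWWWW
YYWWWWW
YYWWWWW
YYWWWWW
YYWWWWW
WWWWWWG
WWWWWWG
WWWWWWW
WWWWWWW
After op 3 fill(7,1,W) [0 cells changed]:
WWWWWWW
YYWWWWW
YYWWWWW
YYWWWWW
YYWWWWW
WWWWWWG
WWWWWWG
WWWWWWW
WWWWWWW

Answer: WWWWWWW
YYWWWWW
YYWWWWW
YYWWWWW
YYWWWWW
WWWWWWG
WWWWWWG
WWWWWWW
WWWWWWW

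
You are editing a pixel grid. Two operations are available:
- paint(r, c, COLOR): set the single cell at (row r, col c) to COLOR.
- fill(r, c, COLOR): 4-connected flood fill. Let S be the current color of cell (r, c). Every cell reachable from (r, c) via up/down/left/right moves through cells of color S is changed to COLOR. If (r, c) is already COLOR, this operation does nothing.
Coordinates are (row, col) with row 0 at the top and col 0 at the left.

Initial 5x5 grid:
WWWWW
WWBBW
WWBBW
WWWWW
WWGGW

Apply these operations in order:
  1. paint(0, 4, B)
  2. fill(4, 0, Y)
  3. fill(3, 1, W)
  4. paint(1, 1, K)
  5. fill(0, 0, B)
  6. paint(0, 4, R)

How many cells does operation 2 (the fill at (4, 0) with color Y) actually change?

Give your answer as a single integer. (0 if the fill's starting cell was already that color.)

Answer: 18

Derivation:
After op 1 paint(0,4,B):
WWWWB
WWBBW
WWBBW
WWWWW
WWGGW
After op 2 fill(4,0,Y) [18 cells changed]:
YYYYB
YYBBY
YYBBY
YYYYY
YYGGY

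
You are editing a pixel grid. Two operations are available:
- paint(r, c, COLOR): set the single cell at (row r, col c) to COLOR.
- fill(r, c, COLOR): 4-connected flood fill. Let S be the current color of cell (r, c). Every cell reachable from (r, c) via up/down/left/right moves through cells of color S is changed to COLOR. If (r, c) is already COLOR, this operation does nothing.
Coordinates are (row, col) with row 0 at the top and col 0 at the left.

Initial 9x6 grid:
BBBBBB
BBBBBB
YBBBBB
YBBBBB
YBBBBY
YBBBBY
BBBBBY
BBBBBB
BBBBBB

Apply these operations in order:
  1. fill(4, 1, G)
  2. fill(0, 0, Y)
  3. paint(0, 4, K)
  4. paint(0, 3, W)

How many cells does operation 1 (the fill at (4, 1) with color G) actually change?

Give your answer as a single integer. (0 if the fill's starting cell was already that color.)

After op 1 fill(4,1,G) [47 cells changed]:
GGGGGG
GGGGGG
YGGGGG
YGGGGG
YGGGGY
YGGGGY
GGGGGY
GGGGGG
GGGGGG

Answer: 47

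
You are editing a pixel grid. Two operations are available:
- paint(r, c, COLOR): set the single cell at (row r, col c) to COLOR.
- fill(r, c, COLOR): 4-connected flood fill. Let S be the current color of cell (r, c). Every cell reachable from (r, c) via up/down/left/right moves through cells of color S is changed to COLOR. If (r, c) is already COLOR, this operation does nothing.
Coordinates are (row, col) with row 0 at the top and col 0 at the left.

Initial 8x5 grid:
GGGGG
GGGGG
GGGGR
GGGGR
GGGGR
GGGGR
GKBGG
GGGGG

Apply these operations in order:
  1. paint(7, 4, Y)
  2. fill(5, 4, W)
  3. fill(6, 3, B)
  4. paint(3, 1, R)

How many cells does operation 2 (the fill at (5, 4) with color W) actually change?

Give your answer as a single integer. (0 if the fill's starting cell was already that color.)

Answer: 4

Derivation:
After op 1 paint(7,4,Y):
GGGGG
GGGGG
GGGGR
GGGGR
GGGGR
GGGGR
GKBGG
GGGGY
After op 2 fill(5,4,W) [4 cells changed]:
GGGGG
GGGGG
GGGGW
GGGGW
GGGGW
GGGGW
GKBGG
GGGGY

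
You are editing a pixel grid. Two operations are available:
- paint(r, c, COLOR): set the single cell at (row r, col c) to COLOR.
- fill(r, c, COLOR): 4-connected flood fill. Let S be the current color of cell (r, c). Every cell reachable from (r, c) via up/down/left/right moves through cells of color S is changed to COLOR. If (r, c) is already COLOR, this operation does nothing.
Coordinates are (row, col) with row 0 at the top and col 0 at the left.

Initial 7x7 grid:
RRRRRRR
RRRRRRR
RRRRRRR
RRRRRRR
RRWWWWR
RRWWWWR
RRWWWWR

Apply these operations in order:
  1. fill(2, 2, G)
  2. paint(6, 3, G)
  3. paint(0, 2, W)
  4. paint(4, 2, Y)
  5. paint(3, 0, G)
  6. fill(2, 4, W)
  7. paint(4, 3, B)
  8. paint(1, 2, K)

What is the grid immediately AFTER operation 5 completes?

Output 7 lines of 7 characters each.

After op 1 fill(2,2,G) [37 cells changed]:
GGGGGGG
GGGGGGG
GGGGGGG
GGGGGGG
GGWWWWG
GGWWWWG
GGWWWWG
After op 2 paint(6,3,G):
GGGGGGG
GGGGGGG
GGGGGGG
GGGGGGG
GGWWWWG
GGWWWWG
GGWGWWG
After op 3 paint(0,2,W):
GGWGGGG
GGGGGGG
GGGGGGG
GGGGGGG
GGWWWWG
GGWWWWG
GGWGWWG
After op 4 paint(4,2,Y):
GGWGGGG
GGGGGGG
GGGGGGG
GGGGGGG
GGYWWWG
GGWWWWG
GGWGWWG
After op 5 paint(3,0,G):
GGWGGGG
GGGGGGG
GGGGGGG
GGGGGGG
GGYWWWG
GGWWWWG
GGWGWWG

Answer: GGWGGGG
GGGGGGG
GGGGGGG
GGGGGGG
GGYWWWG
GGWWWWG
GGWGWWG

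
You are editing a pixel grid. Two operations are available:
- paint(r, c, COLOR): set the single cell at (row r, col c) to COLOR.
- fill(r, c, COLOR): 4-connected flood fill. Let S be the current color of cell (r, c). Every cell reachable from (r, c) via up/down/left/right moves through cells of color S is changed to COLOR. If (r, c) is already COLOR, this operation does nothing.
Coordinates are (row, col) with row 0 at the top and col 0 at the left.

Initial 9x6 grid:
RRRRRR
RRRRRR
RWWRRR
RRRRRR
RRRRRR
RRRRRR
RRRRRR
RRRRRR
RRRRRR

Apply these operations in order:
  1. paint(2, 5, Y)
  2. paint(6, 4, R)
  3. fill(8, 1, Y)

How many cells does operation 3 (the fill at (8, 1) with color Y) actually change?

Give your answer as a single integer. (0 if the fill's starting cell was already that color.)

Answer: 51

Derivation:
After op 1 paint(2,5,Y):
RRRRRR
RRRRRR
RWWRRY
RRRRRR
RRRRRR
RRRRRR
RRRRRR
RRRRRR
RRRRRR
After op 2 paint(6,4,R):
RRRRRR
RRRRRR
RWWRRY
RRRRRR
RRRRRR
RRRRRR
RRRRRR
RRRRRR
RRRRRR
After op 3 fill(8,1,Y) [51 cells changed]:
YYYYYY
YYYYYY
YWWYYY
YYYYYY
YYYYYY
YYYYYY
YYYYYY
YYYYYY
YYYYYY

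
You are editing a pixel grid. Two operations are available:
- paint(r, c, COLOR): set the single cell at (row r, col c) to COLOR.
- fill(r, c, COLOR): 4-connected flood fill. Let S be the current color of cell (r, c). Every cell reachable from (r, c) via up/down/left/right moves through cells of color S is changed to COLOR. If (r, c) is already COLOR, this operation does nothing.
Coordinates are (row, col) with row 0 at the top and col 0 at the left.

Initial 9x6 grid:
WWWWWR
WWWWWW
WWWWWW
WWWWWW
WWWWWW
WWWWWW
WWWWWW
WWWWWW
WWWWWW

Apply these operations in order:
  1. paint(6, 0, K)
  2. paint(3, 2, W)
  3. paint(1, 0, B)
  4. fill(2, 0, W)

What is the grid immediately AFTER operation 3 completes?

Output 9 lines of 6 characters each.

After op 1 paint(6,0,K):
WWWWWR
WWWWWW
WWWWWW
WWWWWW
WWWWWW
WWWWWW
KWWWWW
WWWWWW
WWWWWW
After op 2 paint(3,2,W):
WWWWWR
WWWWWW
WWWWWW
WWWWWW
WWWWWW
WWWWWW
KWWWWW
WWWWWW
WWWWWW
After op 3 paint(1,0,B):
WWWWWR
BWWWWW
WWWWWW
WWWWWW
WWWWWW
WWWWWW
KWWWWW
WWWWWW
WWWWWW

Answer: WWWWWR
BWWWWW
WWWWWW
WWWWWW
WWWWWW
WWWWWW
KWWWWW
WWWWWW
WWWWWW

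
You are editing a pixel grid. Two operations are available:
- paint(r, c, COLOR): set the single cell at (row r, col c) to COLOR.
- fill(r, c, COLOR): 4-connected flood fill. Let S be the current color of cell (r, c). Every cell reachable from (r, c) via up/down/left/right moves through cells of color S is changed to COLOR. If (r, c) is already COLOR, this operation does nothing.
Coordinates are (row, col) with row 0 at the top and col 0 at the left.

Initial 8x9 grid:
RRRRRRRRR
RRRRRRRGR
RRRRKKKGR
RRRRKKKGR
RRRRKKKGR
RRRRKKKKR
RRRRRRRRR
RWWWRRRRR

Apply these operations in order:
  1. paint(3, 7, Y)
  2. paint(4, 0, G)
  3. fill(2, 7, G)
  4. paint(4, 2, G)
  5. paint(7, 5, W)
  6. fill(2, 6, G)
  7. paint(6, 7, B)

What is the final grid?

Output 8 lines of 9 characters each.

After op 1 paint(3,7,Y):
RRRRRRRRR
RRRRRRRGR
RRRRKKKGR
RRRRKKKYR
RRRRKKKGR
RRRRKKKKR
RRRRRRRRR
RWWWRRRRR
After op 2 paint(4,0,G):
RRRRRRRRR
RRRRRRRGR
RRRRKKKGR
RRRRKKKYR
GRRRKKKGR
RRRRKKKKR
RRRRRRRRR
RWWWRRRRR
After op 3 fill(2,7,G) [0 cells changed]:
RRRRRRRRR
RRRRRRRGR
RRRRKKKGR
RRRRKKKYR
GRRRKKKGR
RRRRKKKKR
RRRRRRRRR
RWWWRRRRR
After op 4 paint(4,2,G):
RRRRRRRRR
RRRRRRRGR
RRRRKKKGR
RRRRKKKYR
GRGRKKKGR
RRRRKKKKR
RRRRRRRRR
RWWWRRRRR
After op 5 paint(7,5,W):
RRRRRRRRR
RRRRRRRGR
RRRRKKKGR
RRRRKKKYR
GRGRKKKGR
RRRRKKKKR
RRRRRRRRR
RWWWRWRRR
After op 6 fill(2,6,G) [13 cells changed]:
RRRRRRRRR
RRRRRRRGR
RRRRGGGGR
RRRRGGGYR
GRGRGGGGR
RRRRGGGGR
RRRRRRRRR
RWWWRWRRR
After op 7 paint(6,7,B):
RRRRRRRRR
RRRRRRRGR
RRRRGGGGR
RRRRGGGYR
GRGRGGGGR
RRRRGGGGR
RRRRRRRBR
RWWWRWRRR

Answer: RRRRRRRRR
RRRRRRRGR
RRRRGGGGR
RRRRGGGYR
GRGRGGGGR
RRRRGGGGR
RRRRRRRBR
RWWWRWRRR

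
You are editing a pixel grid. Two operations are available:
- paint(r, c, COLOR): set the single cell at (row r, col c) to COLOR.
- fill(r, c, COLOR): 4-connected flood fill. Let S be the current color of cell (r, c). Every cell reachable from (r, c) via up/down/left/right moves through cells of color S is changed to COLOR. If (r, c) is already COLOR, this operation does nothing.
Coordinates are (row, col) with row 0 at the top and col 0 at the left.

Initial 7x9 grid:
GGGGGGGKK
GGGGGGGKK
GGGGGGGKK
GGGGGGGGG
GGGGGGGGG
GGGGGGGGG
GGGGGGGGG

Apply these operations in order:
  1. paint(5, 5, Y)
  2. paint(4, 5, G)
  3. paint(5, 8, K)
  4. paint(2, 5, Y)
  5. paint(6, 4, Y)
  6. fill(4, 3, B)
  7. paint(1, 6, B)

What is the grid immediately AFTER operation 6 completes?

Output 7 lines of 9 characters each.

Answer: BBBBBBBKK
BBBBBBBKK
BBBBBYBKK
BBBBBBBBB
BBBBBBBBB
BBBBBYBBK
BBBBYBBBB

Derivation:
After op 1 paint(5,5,Y):
GGGGGGGKK
GGGGGGGKK
GGGGGGGKK
GGGGGGGGG
GGGGGGGGG
GGGGGYGGG
GGGGGGGGG
After op 2 paint(4,5,G):
GGGGGGGKK
GGGGGGGKK
GGGGGGGKK
GGGGGGGGG
GGGGGGGGG
GGGGGYGGG
GGGGGGGGG
After op 3 paint(5,8,K):
GGGGGGGKK
GGGGGGGKK
GGGGGGGKK
GGGGGGGGG
GGGGGGGGG
GGGGGYGGK
GGGGGGGGG
After op 4 paint(2,5,Y):
GGGGGGGKK
GGGGGGGKK
GGGGGYGKK
GGGGGGGGG
GGGGGGGGG
GGGGGYGGK
GGGGGGGGG
After op 5 paint(6,4,Y):
GGGGGGGKK
GGGGGGGKK
GGGGGYGKK
GGGGGGGGG
GGGGGGGGG
GGGGGYGGK
GGGGYGGGG
After op 6 fill(4,3,B) [53 cells changed]:
BBBBBBBKK
BBBBBBBKK
BBBBBYBKK
BBBBBBBBB
BBBBBBBBB
BBBBBYBBK
BBBBYBBBB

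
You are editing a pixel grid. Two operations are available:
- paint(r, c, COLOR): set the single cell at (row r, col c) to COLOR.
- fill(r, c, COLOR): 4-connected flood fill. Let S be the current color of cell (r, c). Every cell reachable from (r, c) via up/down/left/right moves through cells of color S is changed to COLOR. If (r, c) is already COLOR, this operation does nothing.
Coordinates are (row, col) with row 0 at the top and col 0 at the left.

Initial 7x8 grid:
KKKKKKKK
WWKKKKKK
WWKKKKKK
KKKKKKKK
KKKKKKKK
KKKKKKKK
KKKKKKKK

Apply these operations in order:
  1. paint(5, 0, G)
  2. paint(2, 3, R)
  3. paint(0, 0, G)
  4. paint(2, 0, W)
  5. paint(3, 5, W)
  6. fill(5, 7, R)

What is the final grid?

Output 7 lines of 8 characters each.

Answer: GRRRRRRR
WWRRRRRR
WWRRRRRR
RRRRRWRR
RRRRRRRR
GRRRRRRR
RRRRRRRR

Derivation:
After op 1 paint(5,0,G):
KKKKKKKK
WWKKKKKK
WWKKKKKK
KKKKKKKK
KKKKKKKK
GKKKKKKK
KKKKKKKK
After op 2 paint(2,3,R):
KKKKKKKK
WWKKKKKK
WWKRKKKK
KKKKKKKK
KKKKKKKK
GKKKKKKK
KKKKKKKK
After op 3 paint(0,0,G):
GKKKKKKK
WWKKKKKK
WWKRKKKK
KKKKKKKK
KKKKKKKK
GKKKKKKK
KKKKKKKK
After op 4 paint(2,0,W):
GKKKKKKK
WWKKKKKK
WWKRKKKK
KKKKKKKK
KKKKKKKK
GKKKKKKK
KKKKKKKK
After op 5 paint(3,5,W):
GKKKKKKK
WWKKKKKK
WWKRKKKK
KKKKKWKK
KKKKKKKK
GKKKKKKK
KKKKKKKK
After op 6 fill(5,7,R) [48 cells changed]:
GRRRRRRR
WWRRRRRR
WWRRRRRR
RRRRRWRR
RRRRRRRR
GRRRRRRR
RRRRRRRR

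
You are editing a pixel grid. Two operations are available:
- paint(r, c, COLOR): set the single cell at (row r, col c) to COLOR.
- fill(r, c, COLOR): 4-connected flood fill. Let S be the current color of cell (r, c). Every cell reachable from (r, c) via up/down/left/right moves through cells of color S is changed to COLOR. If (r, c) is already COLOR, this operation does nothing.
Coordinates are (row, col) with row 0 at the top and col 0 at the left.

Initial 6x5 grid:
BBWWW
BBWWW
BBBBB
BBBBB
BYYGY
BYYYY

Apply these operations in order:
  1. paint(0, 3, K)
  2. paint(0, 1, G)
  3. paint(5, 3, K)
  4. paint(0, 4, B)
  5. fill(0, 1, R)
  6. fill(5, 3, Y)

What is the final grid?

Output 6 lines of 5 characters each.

After op 1 paint(0,3,K):
BBWKW
BBWWW
BBBBB
BBBBB
BYYGY
BYYYY
After op 2 paint(0,1,G):
BGWKW
BBWWW
BBBBB
BBBBB
BYYGY
BYYYY
After op 3 paint(5,3,K):
BGWKW
BBWWW
BBBBB
BBBBB
BYYGY
BYYKY
After op 4 paint(0,4,B):
BGWKB
BBWWW
BBBBB
BBBBB
BYYGY
BYYKY
After op 5 fill(0,1,R) [1 cells changed]:
BRWKB
BBWWW
BBBBB
BBBBB
BYYGY
BYYKY
After op 6 fill(5,3,Y) [1 cells changed]:
BRWKB
BBWWW
BBBBB
BBBBB
BYYGY
BYYYY

Answer: BRWKB
BBWWW
BBBBB
BBBBB
BYYGY
BYYYY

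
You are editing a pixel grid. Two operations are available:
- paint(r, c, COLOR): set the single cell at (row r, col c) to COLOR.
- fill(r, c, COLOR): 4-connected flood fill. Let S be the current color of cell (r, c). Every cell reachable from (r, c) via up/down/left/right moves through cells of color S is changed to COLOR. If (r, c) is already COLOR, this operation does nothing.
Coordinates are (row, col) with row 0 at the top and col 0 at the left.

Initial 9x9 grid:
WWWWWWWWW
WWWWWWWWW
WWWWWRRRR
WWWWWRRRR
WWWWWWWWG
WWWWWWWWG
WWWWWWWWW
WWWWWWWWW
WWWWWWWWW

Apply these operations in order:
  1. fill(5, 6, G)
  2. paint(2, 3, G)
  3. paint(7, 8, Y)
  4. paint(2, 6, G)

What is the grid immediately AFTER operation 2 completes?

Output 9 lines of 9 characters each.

Answer: GGGGGGGGG
GGGGGGGGG
GGGGGRRRR
GGGGGRRRR
GGGGGGGGG
GGGGGGGGG
GGGGGGGGG
GGGGGGGGG
GGGGGGGGG

Derivation:
After op 1 fill(5,6,G) [71 cells changed]:
GGGGGGGGG
GGGGGGGGG
GGGGGRRRR
GGGGGRRRR
GGGGGGGGG
GGGGGGGGG
GGGGGGGGG
GGGGGGGGG
GGGGGGGGG
After op 2 paint(2,3,G):
GGGGGGGGG
GGGGGGGGG
GGGGGRRRR
GGGGGRRRR
GGGGGGGGG
GGGGGGGGG
GGGGGGGGG
GGGGGGGGG
GGGGGGGGG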